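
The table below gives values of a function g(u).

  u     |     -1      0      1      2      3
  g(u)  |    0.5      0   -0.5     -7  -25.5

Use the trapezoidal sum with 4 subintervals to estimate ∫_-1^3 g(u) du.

Δu = 1.
T_4 = (1/2)·[0.5 + 2·0 + 2·(-0.5) + 2·(-7) + (-25.5)] = -20.

-20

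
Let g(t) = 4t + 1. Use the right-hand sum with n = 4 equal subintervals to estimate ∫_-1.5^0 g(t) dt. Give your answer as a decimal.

Δt = (0 − (-1.5))/4 = 0.375.
Right endpoints: -1.125, -0.75, -0.375, 0.
g(-1.125) = -3.5, g(-0.75) = -2, g(-0.375) = -0.5, g(0) = 1.
Sum = Δt · [g(-1.125) + g(-0.75) + g(-0.375) + g(0)].
Sum = -1.875.

-1.875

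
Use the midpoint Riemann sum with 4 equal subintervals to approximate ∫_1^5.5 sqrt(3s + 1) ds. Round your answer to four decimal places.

14.5107

Δs = (5.5 − 1)/4 = 1.125.
Midpoints: 1.5625, 2.6875, 3.8125, 4.9375.
f(1.5625) ≈ 2.3848, f(2.6875) ≈ 3.0104, f(3.8125) ≈ 3.5267, f(4.9375) ≈ 3.9765.
Sum = Δs · [f(1.5625) + f(2.6875) + f(3.8125) + f(4.9375)].
Sum ≈ 14.5107.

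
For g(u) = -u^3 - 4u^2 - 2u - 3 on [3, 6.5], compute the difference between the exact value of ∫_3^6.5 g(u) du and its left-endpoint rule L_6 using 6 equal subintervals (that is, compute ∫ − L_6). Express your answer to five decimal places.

Exact integral: ∫_3^6.5 g(u) du ≈ -799.9322917.
L_6 ≈ -690.4975405.
Error ≈ -799.9322917 − (-690.4975405) ≈ -109.43475.

-109.43475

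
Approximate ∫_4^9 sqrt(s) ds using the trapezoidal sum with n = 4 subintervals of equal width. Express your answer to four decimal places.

Δs = (9 − 4)/4 = 1.25.
f(4) ≈ 2.0000, f(5.25) ≈ 2.2913, f(6.5) ≈ 2.5495, f(7.75) ≈ 2.7839, f(9) ≈ 3.0000.
T_4 = (Δs/2)·[f(s_0) + 2f(s_1) + 2f(s_2) + 2f(s_3) + f(s_4)].
Sum ≈ 12.6558.

12.6558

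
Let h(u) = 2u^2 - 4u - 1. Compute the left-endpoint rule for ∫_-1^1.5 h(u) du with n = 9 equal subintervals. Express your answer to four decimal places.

-0.9774

Δu = (1.5 − (-1))/9 = 5/18.
Left endpoints: -1, -13/18, -4/9, -1/6, 1/9, 7/18, 2/3, 17/18, 11/9.
h(-1) = 5, h(-13/18) = 475/162, h(-4/9) = 95/81, h(-1/6) = -5/18, h(1/9) = -115/81, h(7/18) = -365/162, h(2/3) = -25/9, h(17/18) = -485/162, h(11/9) = -235/81.
Sum = Δu · [h(-1) + h(-13/18) + h(-4/9) + ...].
Sum ≈ -0.9774.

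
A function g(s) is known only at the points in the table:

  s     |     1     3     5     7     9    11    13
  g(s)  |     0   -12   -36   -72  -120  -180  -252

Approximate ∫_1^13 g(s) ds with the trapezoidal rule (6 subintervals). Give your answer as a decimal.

-1092

Δs = 2.
T_6 = (2/2)·[0 + 2·(-12) + 2·(-36) + 2·(-72) + 2·(-120) + 2·(-180) + (-252)] = -1092.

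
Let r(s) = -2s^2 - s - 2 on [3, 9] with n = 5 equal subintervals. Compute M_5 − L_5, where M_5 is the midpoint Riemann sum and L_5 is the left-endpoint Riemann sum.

-85.68

M_5 = -514.56.
L_5 = -428.88.
M_5 − L_5 = -85.68.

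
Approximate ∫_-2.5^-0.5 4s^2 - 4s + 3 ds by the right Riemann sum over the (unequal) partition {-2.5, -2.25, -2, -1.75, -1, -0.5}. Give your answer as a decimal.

Subinterval widths: 0.25, 0.25, 0.25, 0.75, 0.5.
Right endpoints: -2.25, -2, -1.75, -1, -0.5.
f(-2.25) = 32.25, f(-2) = 27, f(-1.75) = 22.25, f(-1) = 11, f(-0.5) = 6.
Sum = Σ Δs_i · f(s_i).
Sum = 31.625.

31.625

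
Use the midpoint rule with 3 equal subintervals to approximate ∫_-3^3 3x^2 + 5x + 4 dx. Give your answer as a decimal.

Δx = (3 − (-3))/3 = 2.
Midpoints: -2, 0, 2.
f(-2) = 6, f(0) = 4, f(2) = 26.
Sum = Δx · [f(-2) + f(0) + f(2)].
Sum = 72.

72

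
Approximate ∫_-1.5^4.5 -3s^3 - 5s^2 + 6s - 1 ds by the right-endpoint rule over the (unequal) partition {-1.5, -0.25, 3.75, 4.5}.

-1092.98828125

Subinterval widths: 1.25, 4, 0.75.
Right endpoints: -0.25, 3.75, 4.5.
f(-0.25) = -2.765625, f(3.75) = -207.015625, f(4.5) = -348.625.
Sum = Σ Δs_i · f(s_i).
Sum = -1092.98828125.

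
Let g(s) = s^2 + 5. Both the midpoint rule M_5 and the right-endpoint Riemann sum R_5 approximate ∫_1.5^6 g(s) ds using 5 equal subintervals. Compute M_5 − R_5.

-16.09875

M_5 = 93.07125.
R_5 = 109.17.
M_5 − R_5 = -16.09875.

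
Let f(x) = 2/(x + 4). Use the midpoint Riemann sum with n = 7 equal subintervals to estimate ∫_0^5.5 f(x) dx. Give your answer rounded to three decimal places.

Δx = (5.5 − 0)/7 = 11/14.
Midpoints: 11/28, 33/28, 55/28, 2.75, 99/28, 121/28, 143/28.
f(11/28) = 56/123, f(33/28) = 56/145, f(55/28) = 56/167, f(2.75) = 8/27, f(99/28) = 56/211, f(121/28) = 56/233, f(143/28) = 56/255.
Sum = Δx · [f(11/28) + f(33/28) + f(55/28) + ...].
Sum ≈ 1.727.

1.727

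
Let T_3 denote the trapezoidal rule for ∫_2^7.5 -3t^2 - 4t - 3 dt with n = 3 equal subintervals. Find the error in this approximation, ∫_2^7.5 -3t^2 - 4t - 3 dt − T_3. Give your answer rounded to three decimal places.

9.243

Exact integral: ∫_2^7.5 f(t) dt = -534.875.
T_3 ≈ -544.11806.
Error ≈ -534.875 − (-544.11806) ≈ 9.243.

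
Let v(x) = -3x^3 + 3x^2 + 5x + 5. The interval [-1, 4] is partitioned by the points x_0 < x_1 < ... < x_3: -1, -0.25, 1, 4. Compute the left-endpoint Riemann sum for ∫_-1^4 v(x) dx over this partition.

39.48046875

Subinterval widths: 0.75, 1.25, 3.
Left endpoints: -1, -0.25, 1.
v(-1) = 6, v(-0.25) = 3.984375, v(1) = 10.
Sum = Σ Δx_i · v(x_i).
Sum = 39.48046875.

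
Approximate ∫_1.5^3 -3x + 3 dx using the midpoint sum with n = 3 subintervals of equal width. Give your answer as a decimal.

-5.625

Δx = (3 − 1.5)/3 = 0.5.
Midpoints: 1.75, 2.25, 2.75.
f(1.75) = -2.25, f(2.25) = -3.75, f(2.75) = -5.25.
Sum = Δx · [f(1.75) + f(2.25) + f(2.75)].
Sum = -5.625.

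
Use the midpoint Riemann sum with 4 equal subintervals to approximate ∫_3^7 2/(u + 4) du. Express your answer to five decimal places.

0.90296

Δu = (7 − 3)/4 = 1.
Midpoints: 3.5, 4.5, 5.5, 6.5.
f(3.5) = 4/15, f(4.5) = 4/17, f(5.5) = 4/19, f(6.5) = 4/21.
Sum = Δu · [f(3.5) + f(4.5) + f(5.5) + f(6.5)].
Sum ≈ 0.90296.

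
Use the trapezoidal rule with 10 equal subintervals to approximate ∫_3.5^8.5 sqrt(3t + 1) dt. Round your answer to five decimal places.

Δt = (8.5 − 3.5)/10 = 0.5.
f(3.5) ≈ 3.39116, f(4) ≈ 3.60555, f(4.5) ≈ 3.80789, f(5) ≈ 4.00000, f(5.5) ≈ 4.18330, f(6) ≈ 4.35890, f(6.5) ≈ 4.52769, f(7) ≈ 4.69042, f(7.5) ≈ 4.84768, f(8) ≈ 5.00000, f(8.5) ≈ 5.14782.
T_10 = (Δt/2)·[f(t_0) + 2f(t_1) + ... + 2f(t_{9}) + f(t_10)].
Sum ≈ 21.64546.

21.64546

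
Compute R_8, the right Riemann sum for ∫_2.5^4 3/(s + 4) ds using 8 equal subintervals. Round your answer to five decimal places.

0.61488

Δs = (4 − 2.5)/8 = 0.1875.
Right endpoints: 2.6875, 2.875, 3.0625, 3.25, 3.4375, 3.625, 3.8125, 4.
f(2.6875) = 48/107, f(2.875) = 24/55, f(3.0625) = 48/113, f(3.25) = 12/29, f(3.4375) = 48/119, f(3.625) = 24/61, f(3.8125) = 0.384, f(4) = 0.375.
Sum = Δs · [f(2.6875) + f(2.875) + f(3.0625) + ...].
Sum ≈ 0.61488.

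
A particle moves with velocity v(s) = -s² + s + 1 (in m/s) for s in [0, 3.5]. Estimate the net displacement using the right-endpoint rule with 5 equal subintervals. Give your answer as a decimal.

Δs = (3.5 − 0)/5 = 0.7.
Right endpoints: 0.7, 1.4, 2.1, 2.8, 3.5.
v(0.7) = 1.21, v(1.4) = 0.44, v(2.1) = -1.31, v(2.8) = -4.04, v(3.5) = -7.75.
Sum = Δs · [v(0.7) + v(1.4) + v(2.1) + v(2.8) + v(3.5)].
Sum = -8.015.

-8.015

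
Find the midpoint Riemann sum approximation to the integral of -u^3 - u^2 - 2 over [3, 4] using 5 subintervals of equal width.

Δu = (4 − 3)/5 = 0.2.
Midpoints: 3.1, 3.3, 3.5, 3.7, 3.9.
f(3.1) = -41.401, f(3.3) = -48.827, f(3.5) = -57.125, f(3.7) = -66.343, f(3.9) = -76.529.
Sum = Δu · [f(3.1) + f(3.3) + f(3.5) + f(3.7) + f(3.9)].
Sum = -58.045.

-58.045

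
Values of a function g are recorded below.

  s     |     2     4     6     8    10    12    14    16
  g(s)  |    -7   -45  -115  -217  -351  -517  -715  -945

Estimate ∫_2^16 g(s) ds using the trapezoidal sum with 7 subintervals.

-4872

Δs = 2.
T_7 = (2/2)·[(-7) + 2·(-45) + 2·(-115) + 2·(-217) + 2·(-351) + 2·(-517) + 2·(-715) + (-945)] = -4872.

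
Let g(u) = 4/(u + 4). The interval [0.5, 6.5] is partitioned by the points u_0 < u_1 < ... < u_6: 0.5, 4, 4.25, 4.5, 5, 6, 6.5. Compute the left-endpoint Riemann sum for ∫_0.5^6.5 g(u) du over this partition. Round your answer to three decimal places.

4.237

Subinterval widths: 3.5, 0.25, 0.25, 0.5, 1, 0.5.
Left endpoints: 0.5, 4, 4.25, 4.5, 5, 6.
g(0.5) = 8/9, g(4) = 0.5, g(4.25) = 16/33, g(4.5) = 8/17, g(5) = 4/9, g(6) = 0.4.
Sum = Σ Δu_i · g(u_i).
Sum ≈ 4.237.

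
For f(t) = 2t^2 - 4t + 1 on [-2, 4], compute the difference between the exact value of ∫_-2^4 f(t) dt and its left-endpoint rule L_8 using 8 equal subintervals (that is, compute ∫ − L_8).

-1.125

Exact integral: ∫_-2^4 f(t) dt = 30.
L_8 = 31.125.
Error = 30 − 31.125 = -1.125.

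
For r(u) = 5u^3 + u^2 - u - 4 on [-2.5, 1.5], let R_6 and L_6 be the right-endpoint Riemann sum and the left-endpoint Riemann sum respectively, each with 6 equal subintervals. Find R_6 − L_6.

58

R_6 ≈ -23.0925926.
L_6 ≈ -81.0925926.
R_6 − L_6 = 58.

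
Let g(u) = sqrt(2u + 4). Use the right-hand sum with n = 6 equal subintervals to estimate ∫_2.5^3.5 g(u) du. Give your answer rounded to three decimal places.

3.187

Δu = (3.5 − 2.5)/6 = 1/6.
Right endpoints: 8/3, 17/6, 3, 19/6, 10/3, 3.5.
g(8/3) ≈ 3.055, g(17/6) ≈ 3.109, g(3) ≈ 3.162, g(19/6) ≈ 3.215, g(10/3) ≈ 3.266, g(3.5) ≈ 3.317.
Sum = Δu · [g(8/3) + g(17/6) + g(3) + ...].
Sum ≈ 3.187.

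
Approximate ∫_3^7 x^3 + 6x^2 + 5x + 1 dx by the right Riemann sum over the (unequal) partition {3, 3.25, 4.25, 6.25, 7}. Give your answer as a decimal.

Subinterval widths: 0.25, 1, 2, 0.75.
Right endpoints: 3.25, 4.25, 6.25, 7.
f(3.25) = 114.953125, f(4.25) = 207.390625, f(6.25) = 510.765625, f(7) = 673.
Sum = Σ Δx_i · f(x_i).
Sum = 1762.41015625.

1762.41015625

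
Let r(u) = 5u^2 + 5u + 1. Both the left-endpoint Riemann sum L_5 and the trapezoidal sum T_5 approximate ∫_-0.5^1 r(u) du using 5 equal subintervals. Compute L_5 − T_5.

L_5 = 3.675.
T_5 = 5.3625.
L_5 − T_5 = -1.6875.

-1.6875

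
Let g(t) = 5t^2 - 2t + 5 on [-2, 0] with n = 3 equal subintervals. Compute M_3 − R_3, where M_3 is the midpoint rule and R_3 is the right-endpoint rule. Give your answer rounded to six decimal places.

6.888889

M_3 ≈ 26.96296296.
R_3 ≈ 20.07407407.
M_3 − R_3 ≈ 6.888889.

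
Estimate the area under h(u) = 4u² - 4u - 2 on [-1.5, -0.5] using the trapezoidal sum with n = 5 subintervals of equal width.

Δu = (-0.5 − (-1.5))/5 = 0.2.
h(-1.5) = 13, h(-1.3) = 9.96, h(-1.1) = 7.24, h(-0.9) = 4.84, h(-0.7) = 2.76, h(-0.5) = 1.
T_5 = (Δu/2)·[h(u_0) + 2h(u_1) + ... + 2h(u_{4}) + h(u_5)].
Sum = 6.36.

6.36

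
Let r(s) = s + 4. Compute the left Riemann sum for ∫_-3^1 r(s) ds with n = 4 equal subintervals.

10

Δs = (1 − (-3))/4 = 1.
Left endpoints: -3, -2, -1, 0.
r(-3) = 1, r(-2) = 2, r(-1) = 3, r(0) = 4.
Sum = Δs · [r(-3) + r(-2) + r(-1) + r(0)].
Sum = 10.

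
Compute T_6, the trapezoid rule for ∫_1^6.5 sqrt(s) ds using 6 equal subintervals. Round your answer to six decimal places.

10.360249

Δs = (6.5 − 1)/6 = 11/12.
f(1) ≈ 1.000000, f(23/12) ≈ 1.384437, f(17/6) ≈ 1.683251, f(3.75) ≈ 1.936492, f(14/3) ≈ 2.160247, f(67/12) ≈ 2.362908, f(6.5) ≈ 2.549510.
T_6 = (Δs/2)·[f(s_0) + 2f(s_1) + ... + 2f(s_{5}) + f(s_6)].
Sum ≈ 10.360249.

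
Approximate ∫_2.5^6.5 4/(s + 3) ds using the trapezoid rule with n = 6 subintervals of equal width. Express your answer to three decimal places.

2.189

Δs = (6.5 − 2.5)/6 = 2/3.
f(2.5) = 8/11, f(19/6) = 24/37, f(23/6) = 24/41, f(4.5) = 8/15, f(31/6) = 24/49, f(35/6) = 24/53, f(6.5) = 8/19.
T_6 = (Δs/2)·[f(s_0) + 2f(s_1) + ... + 2f(s_{5}) + f(s_6)].
Sum ≈ 2.189.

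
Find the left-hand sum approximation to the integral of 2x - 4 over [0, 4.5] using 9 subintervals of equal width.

0

Δx = (4.5 − 0)/9 = 0.5.
Left endpoints: 0, 0.5, 1, 1.5, 2, 2.5, 3, 3.5, 4.
f(0) = -4, f(0.5) = -3, f(1) = -2, f(1.5) = -1, f(2) = 0, f(2.5) = 1, f(3) = 2, f(3.5) = 3, f(4) = 4.
Sum = Δx · [f(0) + f(0.5) + f(1) + ...].
Sum = 0.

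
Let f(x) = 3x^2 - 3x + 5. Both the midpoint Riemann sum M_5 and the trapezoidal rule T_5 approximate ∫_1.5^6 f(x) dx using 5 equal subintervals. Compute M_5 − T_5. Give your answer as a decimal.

M_5 = 183.58875.
T_5 = 186.3225.
M_5 − T_5 = -2.73375.

-2.73375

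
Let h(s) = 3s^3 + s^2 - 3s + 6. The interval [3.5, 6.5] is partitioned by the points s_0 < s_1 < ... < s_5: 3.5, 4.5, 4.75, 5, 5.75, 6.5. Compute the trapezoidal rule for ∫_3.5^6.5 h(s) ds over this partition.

Subinterval widths: 1, 0.25, 0.25, 0.75, 0.75.
h(3.5) = 136.375, h(4.5) = 286.125, h(4.75) = 335.828125, h(5) = 391, h(5.75) = 592.140625, h(6.5) = 852.625.
On each subinterval the trapezoid contributes (Δs_i/2)·[h(s_{i-1}) + h(s_i)].
Sum = 1290.3125.

1290.3125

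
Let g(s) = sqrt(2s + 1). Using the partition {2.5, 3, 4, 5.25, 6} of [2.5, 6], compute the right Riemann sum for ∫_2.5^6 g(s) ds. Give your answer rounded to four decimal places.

11.2660

Subinterval widths: 0.5, 1, 1.25, 0.75.
Right endpoints: 3, 4, 5.25, 6.
g(3) ≈ 2.6458, g(4) ≈ 3.0000, g(5.25) ≈ 3.3912, g(6) ≈ 3.6056.
Sum = Σ Δs_i · g(s_i).
Sum ≈ 11.2660.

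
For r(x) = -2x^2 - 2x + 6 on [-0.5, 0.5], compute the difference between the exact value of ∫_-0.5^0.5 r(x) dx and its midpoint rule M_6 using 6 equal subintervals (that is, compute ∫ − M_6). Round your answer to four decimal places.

-0.0046

Exact integral: ∫_-0.5^0.5 r(x) dx ≈ 5.833333.
M_6 ≈ 5.837963.
Error ≈ 5.833333 − 5.837963 ≈ -0.0046.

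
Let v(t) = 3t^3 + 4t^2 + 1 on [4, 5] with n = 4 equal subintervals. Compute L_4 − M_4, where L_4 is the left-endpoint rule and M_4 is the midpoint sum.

-26.6796875

L_4 = 332.171875.
M_4 = 358.8515625.
L_4 − M_4 = -26.6796875.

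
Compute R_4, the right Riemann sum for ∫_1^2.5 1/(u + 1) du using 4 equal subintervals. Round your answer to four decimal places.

0.5214

Δu = (2.5 − 1)/4 = 0.375.
Right endpoints: 1.375, 1.75, 2.125, 2.5.
f(1.375) = 8/19, f(1.75) = 4/11, f(2.125) = 0.32, f(2.5) = 2/7.
Sum = Δu · [f(1.375) + f(1.75) + f(2.125) + f(2.5)].
Sum ≈ 0.5214.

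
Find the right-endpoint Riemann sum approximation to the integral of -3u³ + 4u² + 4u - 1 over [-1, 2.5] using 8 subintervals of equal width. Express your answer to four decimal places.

-2.9412

Δu = (2.5 − (-1))/8 = 0.4375.
Right endpoints: -0.5625, -0.125, 0.3125, 0.75, 1.1875, 1.625, 2.0625, 2.5.
f(-0.5625) = -5941/4096, f(-0.125) = -733/512, f(0.3125) = 2249/4096, f(0.75) = 2.984375, f(1.1875) = 17887/4096, f(1.625) = 1633/512, f(2.0625) = -8419/4096, f(2.5) = -12.875.
Sum = Δu · [f(-0.5625) + f(-0.125) + f(0.3125) + ...].
Sum ≈ -2.9412.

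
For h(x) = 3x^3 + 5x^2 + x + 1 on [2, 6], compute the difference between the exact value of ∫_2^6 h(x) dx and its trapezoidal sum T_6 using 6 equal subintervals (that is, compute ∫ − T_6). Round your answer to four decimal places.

-12.1481

Exact integral: ∫_2^6 h(x) dx ≈ 1326.666667.
T_6 ≈ 1338.814815.
Error ≈ 1326.666667 − 1338.814815 ≈ -12.1481.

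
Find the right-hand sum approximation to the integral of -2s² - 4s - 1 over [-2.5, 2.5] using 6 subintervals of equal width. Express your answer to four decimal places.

Δs = (2.5 − (-2.5))/6 = 5/6.
Right endpoints: -5/3, -5/6, 0, 5/6, 5/3, 2.5.
f(-5/3) = 1/9, f(-5/6) = 17/18, f(0) = -1, f(5/6) = -103/18, f(5/3) = -119/9, f(2.5) = -23.5.
Sum = Δs · [f(-5/3) + f(-5/6) + f(0) + ...].
Sum ≈ -35.3241.

-35.3241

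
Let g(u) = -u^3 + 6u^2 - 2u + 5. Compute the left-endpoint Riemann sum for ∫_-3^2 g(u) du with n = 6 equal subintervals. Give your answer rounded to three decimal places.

151.840

Δu = (2 − (-3))/6 = 5/6.
Left endpoints: -3, -13/6, -4/3, -0.5, 1/3, 7/6.
g(-3) = 92, g(-13/6) = 10297/216, g(-4/3) = 559/27, g(-0.5) = 7.625, g(1/3) = 134/27, g(7/6) = 1997/216.
Sum = Δu · [g(-3) + g(-13/6) + g(-4/3) + ...].
Sum ≈ 151.840.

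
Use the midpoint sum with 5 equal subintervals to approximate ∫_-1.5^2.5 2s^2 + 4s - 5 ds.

0.24

Δs = (2.5 − (-1.5))/5 = 0.8.
Midpoints: -1.1, -0.3, 0.5, 1.3, 2.1.
f(-1.1) = -6.98, f(-0.3) = -6.02, f(0.5) = -2.5, f(1.3) = 3.58, f(2.1) = 12.22.
Sum = Δs · [f(-1.1) + f(-0.3) + f(0.5) + f(1.3) + f(2.1)].
Sum = 0.24.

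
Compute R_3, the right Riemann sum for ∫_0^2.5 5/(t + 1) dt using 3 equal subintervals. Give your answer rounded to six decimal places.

Δt = (2.5 − 0)/3 = 5/6.
Right endpoints: 5/6, 5/3, 2.5.
f(5/6) = 30/11, f(5/3) = 1.875, f(2.5) = 10/7.
Sum = Δt · [f(5/6) + f(5/3) + f(2.5)].
Sum ≈ 5.025703.

5.025703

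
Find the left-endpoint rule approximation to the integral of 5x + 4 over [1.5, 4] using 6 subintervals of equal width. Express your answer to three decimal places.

41.771

Δx = (4 − 1.5)/6 = 5/12.
Left endpoints: 1.5, 23/12, 7/3, 2.75, 19/6, 43/12.
f(1.5) = 11.5, f(23/12) = 163/12, f(7/3) = 47/3, f(2.75) = 17.75, f(19/6) = 119/6, f(43/12) = 263/12.
Sum = Δx · [f(1.5) + f(23/12) + f(7/3) + ...].
Sum ≈ 41.771.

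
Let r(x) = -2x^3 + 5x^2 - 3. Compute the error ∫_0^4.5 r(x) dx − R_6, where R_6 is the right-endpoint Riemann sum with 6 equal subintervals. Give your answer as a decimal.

Exact integral: ∫_0^4.5 r(x) dx = -66.65625.
R_6 = -100.6171875.
Error = -66.65625 − (-100.6171875) = 33.9609375.

33.9609375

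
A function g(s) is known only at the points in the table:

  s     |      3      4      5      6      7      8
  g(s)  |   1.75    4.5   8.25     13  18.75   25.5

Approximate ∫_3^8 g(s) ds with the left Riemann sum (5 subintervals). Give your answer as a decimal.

Δs = 1.
Sum = 1·[1.75 + 4.5 + 8.25 + 13 + 18.75] = 46.25.

46.25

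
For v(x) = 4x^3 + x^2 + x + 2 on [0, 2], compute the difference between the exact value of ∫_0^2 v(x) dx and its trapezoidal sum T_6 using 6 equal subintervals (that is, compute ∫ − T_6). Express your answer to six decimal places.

Exact integral: ∫_0^2 v(x) dx ≈ 24.66666667.
T_6 ≈ 25.14814815.
Error ≈ 24.66666667 − 25.14814815 ≈ -0.481481.

-0.481481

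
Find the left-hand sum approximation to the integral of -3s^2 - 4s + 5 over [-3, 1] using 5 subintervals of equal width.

Δs = (1 − (-3))/5 = 0.8.
Left endpoints: -3, -2.2, -1.4, -0.6, 0.2.
f(-3) = -10, f(-2.2) = -0.72, f(-1.4) = 4.72, f(-0.6) = 6.32, f(0.2) = 4.08.
Sum = Δs · [f(-3) + f(-2.2) + f(-1.4) + f(-0.6) + f(0.2)].
Sum = 3.52.

3.52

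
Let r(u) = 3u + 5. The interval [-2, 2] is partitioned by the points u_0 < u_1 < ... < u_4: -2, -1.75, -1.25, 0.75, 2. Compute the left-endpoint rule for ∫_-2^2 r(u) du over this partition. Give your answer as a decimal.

11.1875

Subinterval widths: 0.25, 0.5, 2, 1.25.
Left endpoints: -2, -1.75, -1.25, 0.75.
r(-2) = -1, r(-1.75) = -0.25, r(-1.25) = 1.25, r(0.75) = 7.25.
Sum = Σ Δu_i · r(u_i).
Sum = 11.1875.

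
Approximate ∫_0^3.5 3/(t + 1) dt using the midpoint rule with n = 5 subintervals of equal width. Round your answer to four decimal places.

4.4583

Δt = (3.5 − 0)/5 = 0.7.
Midpoints: 0.35, 1.05, 1.75, 2.45, 3.15.
f(0.35) = 20/9, f(1.05) = 60/41, f(1.75) = 12/11, f(2.45) = 20/23, f(3.15) = 60/83.
Sum = Δt · [f(0.35) + f(1.05) + f(1.75) + f(2.45) + f(3.15)].
Sum ≈ 4.4583.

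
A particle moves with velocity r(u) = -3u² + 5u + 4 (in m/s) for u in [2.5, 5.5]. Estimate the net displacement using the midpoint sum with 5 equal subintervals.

Δu = (5.5 − 2.5)/5 = 0.6.
Midpoints: 2.8, 3.4, 4, 4.6, 5.2.
r(2.8) = -5.52, r(3.4) = -13.68, r(4) = -24, r(4.6) = -36.48, r(5.2) = -51.12.
Sum = Δu · [r(2.8) + r(3.4) + r(4) + r(4.6) + r(5.2)].
Sum = -78.48.

-78.48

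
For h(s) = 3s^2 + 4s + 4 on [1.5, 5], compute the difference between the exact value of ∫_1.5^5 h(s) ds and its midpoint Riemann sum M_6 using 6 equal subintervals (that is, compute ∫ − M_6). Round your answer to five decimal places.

0.29774

Exact integral: ∫_1.5^5 h(s) ds = 181.125.
M_6 ≈ 180.8272569.
Error ≈ 181.125 − 180.8272569 ≈ 0.29774.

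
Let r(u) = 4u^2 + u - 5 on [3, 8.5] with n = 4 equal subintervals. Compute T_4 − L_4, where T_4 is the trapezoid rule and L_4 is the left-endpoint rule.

177.71875

T_4 = 793.890625.
L_4 = 616.171875.
T_4 − L_4 = 177.71875.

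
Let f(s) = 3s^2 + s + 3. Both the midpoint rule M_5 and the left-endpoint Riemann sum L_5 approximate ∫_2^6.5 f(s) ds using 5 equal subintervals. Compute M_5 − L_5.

50.92875

M_5 = 298.33875.
L_5 = 247.41.
M_5 − L_5 = 50.92875.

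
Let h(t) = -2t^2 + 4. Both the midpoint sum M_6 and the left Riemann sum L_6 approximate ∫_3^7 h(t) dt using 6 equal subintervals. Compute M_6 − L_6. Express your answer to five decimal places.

-25.77778

M_6 ≈ -194.3703704.
L_6 ≈ -168.5925926.
M_6 − L_6 ≈ -25.77778.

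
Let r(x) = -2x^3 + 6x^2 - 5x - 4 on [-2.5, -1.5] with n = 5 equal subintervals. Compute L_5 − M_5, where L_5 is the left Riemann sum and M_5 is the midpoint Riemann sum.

5.53

L_5 = 52.97.
M_5 = 47.44.
L_5 − M_5 = 5.53.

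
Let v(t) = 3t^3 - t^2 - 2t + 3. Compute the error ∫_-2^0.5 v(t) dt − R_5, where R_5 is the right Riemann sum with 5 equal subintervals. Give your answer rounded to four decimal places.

Exact integral: ∫_-2^0.5 v(t) dt ≈ -3.411458.
R_5 = 1.5625.
Error ≈ -3.411458 − 1.5625 ≈ -4.9740.

-4.9740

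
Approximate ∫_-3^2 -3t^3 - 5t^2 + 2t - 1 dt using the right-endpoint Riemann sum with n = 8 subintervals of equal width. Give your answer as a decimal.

-41.62109375

Δt = (2 − (-3))/8 = 0.625.
Right endpoints: -2.375, -1.75, -1.125, -0.5, 0.125, 0.75, 1.375, 2.
f(-2.375) = 3193/512, f(-1.75) = -3.734375, f(-1.125) = -2717/512, f(-0.5) = -2.875, f(0.125) = -427/512, f(0.75) = -3.578125, f(1.375) = -7937/512, f(2) = -41.
Sum = Δt · [f(-2.375) + f(-1.75) + f(-1.125) + ...].
Sum = -41.62109375.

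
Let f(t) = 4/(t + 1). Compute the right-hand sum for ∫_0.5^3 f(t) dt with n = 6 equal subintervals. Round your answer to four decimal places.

3.5980

Δt = (3 − 0.5)/6 = 5/12.
Right endpoints: 11/12, 4/3, 1.75, 13/6, 31/12, 3.
f(11/12) = 48/23, f(4/3) = 12/7, f(1.75) = 16/11, f(13/6) = 24/19, f(31/12) = 48/43, f(3) = 1.
Sum = Δt · [f(11/12) + f(4/3) + f(1.75) + ...].
Sum ≈ 3.5980.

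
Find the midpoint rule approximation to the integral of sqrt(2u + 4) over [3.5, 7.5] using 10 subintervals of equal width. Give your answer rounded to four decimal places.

Δu = (7.5 − 3.5)/10 = 0.4.
Midpoints: 3.7, 4.1, 4.5, 4.9, 5.3, 5.7, 6.1, 6.5, 6.9, 7.3.
f(3.7) ≈ 3.3764, f(4.1) ≈ 3.4928, f(4.5) ≈ 3.6056, f(4.9) ≈ 3.7148, f(5.3) ≈ 3.8210, f(5.7) ≈ 3.9243, f(6.1) ≈ 4.0249, f(6.5) ≈ 4.1231, f(6.9) ≈ 4.2190, f(7.3) ≈ 4.3128.
Sum = Δu · [f(3.7) + f(4.1) + f(4.5) + ...].
Sum ≈ 15.4459.

15.4459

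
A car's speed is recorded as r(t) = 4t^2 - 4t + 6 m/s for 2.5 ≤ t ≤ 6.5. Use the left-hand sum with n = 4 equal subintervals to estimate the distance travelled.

Δt = (6.5 − 2.5)/4 = 1.
Left endpoints: 2.5, 3.5, 4.5, 5.5.
r(2.5) = 21, r(3.5) = 41, r(4.5) = 69, r(5.5) = 105.
Sum = Δt · [r(2.5) + r(3.5) + r(4.5) + r(5.5)].
Sum = 236.

236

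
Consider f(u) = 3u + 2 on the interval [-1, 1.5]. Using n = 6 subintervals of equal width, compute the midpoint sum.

6.875

Δu = (1.5 − (-1))/6 = 5/12.
Midpoints: -19/24, -0.375, 1/24, 11/24, 0.875, 31/24.
f(-19/24) = -0.375, f(-0.375) = 0.875, f(1/24) = 2.125, f(11/24) = 3.375, f(0.875) = 4.625, f(31/24) = 5.875.
Sum = Δu · [f(-19/24) + f(-0.375) + f(1/24) + ...].
Sum = 6.875.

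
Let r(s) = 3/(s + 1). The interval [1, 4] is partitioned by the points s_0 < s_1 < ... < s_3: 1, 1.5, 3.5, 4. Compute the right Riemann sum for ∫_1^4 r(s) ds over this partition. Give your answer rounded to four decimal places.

Subinterval widths: 0.5, 2, 0.5.
Right endpoints: 1.5, 3.5, 4.
r(1.5) = 1.2, r(3.5) = 2/3, r(4) = 0.6.
Sum = Σ Δs_i · r(s_i).
Sum ≈ 2.2333.

2.2333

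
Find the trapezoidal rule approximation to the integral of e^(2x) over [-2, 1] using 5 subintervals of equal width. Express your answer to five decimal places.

4.11735

Δx = (1 − (-2))/5 = 0.6.
f(-2) ≈ 0.01832, f(-1.4) ≈ 0.06081, f(-0.8) ≈ 0.20190, f(-0.2) ≈ 0.67032, f(0.4) ≈ 2.22554, f(1) ≈ 7.38906.
T_5 = (Δx/2)·[f(x_0) + 2f(x_1) + ... + 2f(x_{4}) + f(x_5)].
Sum ≈ 4.11735.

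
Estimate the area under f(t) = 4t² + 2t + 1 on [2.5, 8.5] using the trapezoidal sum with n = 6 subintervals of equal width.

874

Δt = (8.5 − 2.5)/6 = 1.
f(2.5) = 31, f(3.5) = 57, f(4.5) = 91, f(5.5) = 133, f(6.5) = 183, f(7.5) = 241, f(8.5) = 307.
T_6 = (Δt/2)·[f(t_0) + 2f(t_1) + ... + 2f(t_{5}) + f(t_6)].
Sum = 874.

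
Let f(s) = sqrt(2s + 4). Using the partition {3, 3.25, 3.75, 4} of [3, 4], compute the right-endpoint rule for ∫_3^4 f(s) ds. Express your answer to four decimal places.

3.3717

Subinterval widths: 0.25, 0.5, 0.25.
Right endpoints: 3.25, 3.75, 4.
f(3.25) ≈ 3.2404, f(3.75) ≈ 3.3912, f(4) ≈ 3.4641.
Sum = Σ Δs_i · f(s_i).
Sum ≈ 3.3717.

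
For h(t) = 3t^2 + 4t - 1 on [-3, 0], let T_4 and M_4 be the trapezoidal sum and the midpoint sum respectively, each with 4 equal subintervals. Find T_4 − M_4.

T_4 = 6.84375.
M_4 = 5.578125.
T_4 − M_4 = 1.265625.

1.265625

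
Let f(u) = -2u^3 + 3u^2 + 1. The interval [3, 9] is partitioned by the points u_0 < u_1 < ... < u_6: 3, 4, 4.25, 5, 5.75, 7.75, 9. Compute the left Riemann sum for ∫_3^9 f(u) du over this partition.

Subinterval widths: 1, 0.25, 0.75, 0.75, 2, 1.25.
Left endpoints: 3, 4, 4.25, 5, 5.75, 7.75.
f(3) = -26, f(4) = -79, f(4.25) = -98.34375, f(5) = -174, f(5.75) = -280.03125, f(7.75) = -749.78125.
Sum = Σ Δu_i · f(u_i).
Sum = -1747.296875.

-1747.296875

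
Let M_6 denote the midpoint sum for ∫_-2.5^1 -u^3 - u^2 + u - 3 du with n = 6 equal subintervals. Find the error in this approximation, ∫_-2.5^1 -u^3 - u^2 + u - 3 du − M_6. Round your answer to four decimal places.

0.1241

Exact integral: ∫_-2.5^1 f(u) du ≈ -9.151042.
M_6 ≈ -9.275101.
Error ≈ -9.151042 − (-9.275101) ≈ 0.1241.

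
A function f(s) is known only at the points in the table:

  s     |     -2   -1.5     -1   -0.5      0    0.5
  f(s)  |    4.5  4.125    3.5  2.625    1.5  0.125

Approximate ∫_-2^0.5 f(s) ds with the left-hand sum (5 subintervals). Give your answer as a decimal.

Δs = 0.5.
Sum = 0.5·[4.5 + 4.125 + 3.5 + 2.625 + 1.5] = 8.125.

8.125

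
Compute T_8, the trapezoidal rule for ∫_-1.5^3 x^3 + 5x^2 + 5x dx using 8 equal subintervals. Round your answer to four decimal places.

Δx = (3 − (-1.5))/8 = 0.5625.
f(-1.5) = 0.375, f(-0.9375) = -4575/4096, f(-0.375) = -627/512, f(0.1875) = 4587/4096, f(0.75) = 6.984375, f(1.3125) = 71421/4096, f(1.875) = 17175/512, f(2.4375) = 230919/4096, f(3) = 87.
T_8 = (Δx/2)·[f(x_0) + 2f(x_1) + ... + 2f(x_{7}) + f(x_8)].
Sum ≈ 88.2048.

88.2048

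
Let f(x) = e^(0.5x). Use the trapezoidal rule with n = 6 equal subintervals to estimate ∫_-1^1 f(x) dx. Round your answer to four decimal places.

2.0892

Δx = (1 − (-1))/6 = 1/3.
f(-1) ≈ 0.6065, f(-2/3) ≈ 0.7165, f(-1/3) ≈ 0.8465, f(0) ≈ 1.0000, f(1/3) ≈ 1.1814, f(2/3) ≈ 1.3956, f(1) ≈ 1.6487.
T_6 = (Δx/2)·[f(x_0) + 2f(x_1) + ... + 2f(x_{5}) + f(x_6)].
Sum ≈ 2.0892.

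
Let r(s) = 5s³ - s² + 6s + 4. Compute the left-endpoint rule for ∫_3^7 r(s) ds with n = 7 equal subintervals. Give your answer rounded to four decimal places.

Δs = (7 − 3)/7 = 4/7.
Left endpoints: 3, 25/7, 29/7, 33/7, 37/7, 41/7, 45/7.
r(3) = 148, r(25/7) = 82472/343, r(29/7) = 125956/343, r(33/7) = 183136/343, r(37/7) = 255932/343, r(41/7) = 346264/343, r(45/7) = 456052/343.
Sum = Δs · [r(3) + r(25/7) + r(29/7) + ...].
Sum ≈ 2499.9184.

2499.9184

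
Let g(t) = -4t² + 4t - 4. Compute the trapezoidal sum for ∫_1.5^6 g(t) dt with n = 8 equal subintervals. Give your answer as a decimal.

-234.94921875

Δt = (6 − 1.5)/8 = 0.5625.
g(1.5) = -7, g(2.0625) = -12.765625, g(2.625) = -21.0625, g(3.1875) = -31.890625, g(3.75) = -45.25, g(4.3125) = -61.140625, g(4.875) = -79.5625, g(5.4375) = -100.515625, g(6) = -124.
T_8 = (Δt/2)·[g(t_0) + 2g(t_1) + ... + 2g(t_{7}) + g(t_8)].
Sum = -234.94921875.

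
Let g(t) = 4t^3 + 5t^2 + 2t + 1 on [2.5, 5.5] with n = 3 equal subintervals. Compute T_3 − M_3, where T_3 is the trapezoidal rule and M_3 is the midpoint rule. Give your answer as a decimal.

39.75

T_3 = 1180.75.
M_3 = 1141.
T_3 − M_3 = 39.75.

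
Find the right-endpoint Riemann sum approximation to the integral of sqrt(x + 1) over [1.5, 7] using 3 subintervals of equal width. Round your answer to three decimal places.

Δx = (7 − 1.5)/3 = 11/6.
Right endpoints: 10/3, 31/6, 7.
f(10/3) ≈ 2.082, f(31/6) ≈ 2.483, f(7) ≈ 2.828.
Sum = Δx · [f(10/3) + f(31/6) + f(7)].
Sum ≈ 13.555.

13.555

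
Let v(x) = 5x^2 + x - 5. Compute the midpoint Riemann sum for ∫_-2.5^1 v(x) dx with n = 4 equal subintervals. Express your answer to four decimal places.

6.4668

Δx = (1 − (-2.5))/4 = 0.875.
Midpoints: -2.0625, -1.1875, -0.3125, 0.5625.
v(-2.0625) = 14.20703125, v(-1.1875) = 0.86328125, v(-0.3125) = -4.82421875, v(0.5625) = -2.85546875.
Sum = Δx · [v(-2.0625) + v(-1.1875) + v(-0.3125) + v(0.5625)].
Sum ≈ 6.4668.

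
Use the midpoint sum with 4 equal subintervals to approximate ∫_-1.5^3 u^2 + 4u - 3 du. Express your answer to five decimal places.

9.65039

Δu = (3 − (-1.5))/4 = 1.125.
Midpoints: -0.9375, 0.1875, 1.3125, 2.4375.
f(-0.9375) = -5.87109375, f(0.1875) = -2.21484375, f(1.3125) = 3.97265625, f(2.4375) = 12.69140625.
Sum = Δu · [f(-0.9375) + f(0.1875) + f(1.3125) + f(2.4375)].
Sum ≈ 9.65039.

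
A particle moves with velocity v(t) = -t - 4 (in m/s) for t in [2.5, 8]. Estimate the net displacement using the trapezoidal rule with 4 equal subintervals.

-50.875

Δt = (8 − 2.5)/4 = 1.375.
v(2.5) = -6.5, v(3.875) = -7.875, v(5.25) = -9.25, v(6.625) = -10.625, v(8) = -12.
T_4 = (Δt/2)·[v(t_0) + 2v(t_1) + 2v(t_2) + 2v(t_3) + v(t_4)].
Sum = -50.875.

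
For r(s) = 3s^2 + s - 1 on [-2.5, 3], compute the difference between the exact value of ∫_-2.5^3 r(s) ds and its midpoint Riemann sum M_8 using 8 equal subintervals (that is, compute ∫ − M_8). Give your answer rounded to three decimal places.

0.650

Exact integral: ∫_-2.5^3 r(s) ds = 38.5.
M_8 ≈ 37.85010.
Error ≈ 38.5 − 37.85010 ≈ 0.650.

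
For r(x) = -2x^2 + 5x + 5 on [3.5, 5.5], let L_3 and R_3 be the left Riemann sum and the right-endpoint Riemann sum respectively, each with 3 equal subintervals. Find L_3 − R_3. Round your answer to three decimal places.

17.333

L_3 ≈ -18.96296.
R_3 ≈ -36.29630.
L_3 − R_3 ≈ 17.333.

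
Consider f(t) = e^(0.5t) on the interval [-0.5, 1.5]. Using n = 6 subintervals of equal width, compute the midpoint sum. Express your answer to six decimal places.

2.673303

Δt = (1.5 − (-0.5))/6 = 1/3.
Midpoints: -1/3, 0, 1/3, 2/3, 1, 4/3.
f(-1/3) ≈ 0.846482, f(0) ≈ 1.000000, f(1/3) ≈ 1.181360, f(2/3) ≈ 1.395612, f(1) ≈ 1.648721, f(4/3) ≈ 1.947734.
Sum = Δt · [f(-1/3) + f(0) + f(1/3) + ...].
Sum ≈ 2.673303.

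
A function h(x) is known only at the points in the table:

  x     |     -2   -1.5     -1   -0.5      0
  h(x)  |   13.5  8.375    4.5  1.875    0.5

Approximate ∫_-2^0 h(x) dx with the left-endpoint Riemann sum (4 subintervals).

14.125

Δx = 0.5.
Sum = 0.5·[13.5 + 8.375 + 4.5 + 1.875] = 14.125.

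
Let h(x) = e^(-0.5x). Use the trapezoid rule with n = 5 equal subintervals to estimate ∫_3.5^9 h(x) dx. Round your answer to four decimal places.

0.3335

Δx = (9 − 3.5)/5 = 1.1.
h(3.5) ≈ 0.1738, h(4.6) ≈ 0.1003, h(5.7) ≈ 0.0578, h(6.8) ≈ 0.0334, h(7.9) ≈ 0.0193, h(9) ≈ 0.0111.
T_5 = (Δx/2)·[h(x_0) + 2h(x_1) + ... + 2h(x_{4}) + h(x_5)].
Sum ≈ 0.3335.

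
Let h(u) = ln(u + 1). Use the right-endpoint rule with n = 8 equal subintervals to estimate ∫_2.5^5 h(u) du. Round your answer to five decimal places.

Δu = (5 − 2.5)/8 = 0.3125.
Right endpoints: 2.8125, 3.125, 3.4375, 3.75, 4.0625, 4.375, 4.6875, 5.
h(2.8125) ≈ 1.33829, h(3.125) ≈ 1.41707, h(3.4375) ≈ 1.49009, h(3.75) ≈ 1.55814, h(4.0625) ≈ 1.62186, h(4.375) ≈ 1.68176, h(4.6875) ≈ 1.73827, h(5) ≈ 1.79176.
Sum = Δu · [h(2.8125) + h(3.125) + h(3.4375) + ...].
Sum ≈ 3.94914.

3.94914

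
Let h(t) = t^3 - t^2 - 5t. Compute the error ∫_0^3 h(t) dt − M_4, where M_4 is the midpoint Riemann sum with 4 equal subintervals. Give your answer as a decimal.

0.4921875

Exact integral: ∫_0^3 h(t) dt = -11.25.
M_4 = -11.7421875.
Error = -11.25 − (-11.7421875) = 0.4921875.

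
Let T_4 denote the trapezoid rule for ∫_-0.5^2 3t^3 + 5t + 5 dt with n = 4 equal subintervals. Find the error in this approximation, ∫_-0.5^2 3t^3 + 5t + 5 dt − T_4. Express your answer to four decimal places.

-1.0986

Exact integral: ∫_-0.5^2 f(t) dt = 33.828125.
T_4 ≈ 34.926758.
Error ≈ 33.828125 − 34.926758 ≈ -1.0986.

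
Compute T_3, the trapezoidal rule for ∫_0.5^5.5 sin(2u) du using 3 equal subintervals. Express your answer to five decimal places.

-0.04294

Δu = (5.5 − 0.5)/3 = 5/3.
f(0.5) ≈ 0.84147, f(13/6) ≈ -0.92901, f(23/6) ≈ 0.98251, f(5.5) ≈ -0.99999.
T_3 = (Δu/2)·[f(u_0) + 2f(u_1) + 2f(u_2) + f(u_3)].
Sum ≈ -0.04294.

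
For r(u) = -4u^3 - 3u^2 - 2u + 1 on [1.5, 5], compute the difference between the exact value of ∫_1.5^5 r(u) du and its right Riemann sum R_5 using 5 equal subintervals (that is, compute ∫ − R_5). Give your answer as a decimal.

Exact integral: ∫_1.5^5 r(u) du = -760.8125.
R_5 = -969.43.
Error = -760.8125 − (-969.43) = 208.6175.

208.6175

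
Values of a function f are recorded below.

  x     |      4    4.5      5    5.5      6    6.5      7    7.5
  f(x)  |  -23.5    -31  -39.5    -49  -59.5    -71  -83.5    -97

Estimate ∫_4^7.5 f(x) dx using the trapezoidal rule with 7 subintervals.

Δx = 0.5.
T_7 = (0.5/2)·[(-23.5) + 2·(-31) + 2·(-39.5) + 2·(-49) + 2·(-59.5) + 2·(-71) + 2·(-83.5) + (-97)] = -196.875.

-196.875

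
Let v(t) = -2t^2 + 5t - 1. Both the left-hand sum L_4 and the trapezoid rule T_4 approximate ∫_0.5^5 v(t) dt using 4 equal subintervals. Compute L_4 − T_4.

15.1875

L_4 = -12.5859375.
T_4 = -27.7734375.
L_4 − T_4 = 15.1875.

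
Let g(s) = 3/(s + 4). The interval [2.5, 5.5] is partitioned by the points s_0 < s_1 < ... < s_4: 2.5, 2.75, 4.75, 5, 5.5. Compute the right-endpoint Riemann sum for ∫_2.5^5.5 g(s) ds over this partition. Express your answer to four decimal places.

Subinterval widths: 0.25, 2, 0.25, 0.5.
Right endpoints: 2.75, 4.75, 5, 5.5.
g(2.75) = 4/9, g(4.75) = 12/35, g(5) = 1/3, g(5.5) = 6/19.
Sum = Σ Δs_i · g(s_i).
Sum ≈ 1.0381.

1.0381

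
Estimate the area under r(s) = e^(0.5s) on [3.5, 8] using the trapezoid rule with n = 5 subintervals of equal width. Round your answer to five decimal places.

99.33003

Δs = (8 − 3.5)/5 = 0.9.
r(3.5) ≈ 5.75460, r(4.4) ≈ 9.02501, r(5.3) ≈ 14.15404, r(6.2) ≈ 22.19795, r(7.1) ≈ 34.81332, r(8) ≈ 54.59815.
T_5 = (Δs/2)·[r(s_0) + 2r(s_1) + ... + 2r(s_{4}) + r(s_5)].
Sum ≈ 99.33003.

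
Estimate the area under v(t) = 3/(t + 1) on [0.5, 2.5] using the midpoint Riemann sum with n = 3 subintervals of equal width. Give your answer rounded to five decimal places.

Δt = (2.5 − 0.5)/3 = 2/3.
Midpoints: 5/6, 1.5, 13/6.
v(5/6) = 18/11, v(1.5) = 1.2, v(13/6) = 18/19.
Sum = Δt · [v(5/6) + v(1.5) + v(13/6)].
Sum ≈ 2.52249.

2.52249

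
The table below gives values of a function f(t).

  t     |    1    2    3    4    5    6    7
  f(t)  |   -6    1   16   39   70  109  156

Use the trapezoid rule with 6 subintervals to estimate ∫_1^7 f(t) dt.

310

Δt = 1.
T_6 = (1/2)·[(-6) + 2·1 + 2·16 + 2·39 + 2·70 + 2·109 + 156] = 310.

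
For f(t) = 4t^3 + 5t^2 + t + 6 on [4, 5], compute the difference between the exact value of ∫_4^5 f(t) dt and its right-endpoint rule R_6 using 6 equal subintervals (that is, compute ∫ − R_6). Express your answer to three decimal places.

Exact integral: ∫_4^5 f(t) dt ≈ 481.16667.
R_6 ≈ 505.60648.
Error ≈ 481.16667 − 505.60648 ≈ -24.440.

-24.440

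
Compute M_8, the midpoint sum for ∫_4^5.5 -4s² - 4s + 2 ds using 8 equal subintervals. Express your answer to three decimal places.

Δs = (5.5 − 4)/8 = 0.1875.
Midpoints: 4.09375, 4.28125, 4.46875, 4.65625, 4.84375, 5.03125, 5.21875, 5.40625.
f(4.09375) = -81.41015625, f(4.28125) = -88.44140625, f(4.46875) = -95.75390625, f(4.65625) = -103.34765625, f(4.84375) = -111.22265625, f(5.03125) = -119.37890625, f(5.21875) = -127.81640625, f(5.40625) = -136.53515625.
Sum = Δs · [f(4.09375) + f(4.28125) + f(4.46875) + ...].
Sum ≈ -161.982.

-161.982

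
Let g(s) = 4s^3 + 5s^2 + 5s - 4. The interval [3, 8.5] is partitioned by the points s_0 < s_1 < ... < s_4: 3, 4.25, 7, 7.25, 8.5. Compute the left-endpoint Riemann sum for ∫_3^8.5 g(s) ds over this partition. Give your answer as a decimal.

Subinterval widths: 1.25, 2.75, 0.25, 1.25.
Left endpoints: 3, 4.25, 7, 7.25.
g(3) = 164, g(4.25) = 414.625, g(7) = 1648, g(7.25) = 1819.375.
Sum = Σ Δs_i · g(s_i).
Sum = 4031.4375.

4031.4375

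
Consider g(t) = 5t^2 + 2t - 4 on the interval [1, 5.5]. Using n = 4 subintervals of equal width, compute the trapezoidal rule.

Δt = (5.5 − 1)/4 = 1.125.
g(1) = 3, g(2.125) = 22.828125, g(3.25) = 55.3125, g(4.375) = 100.453125, g(5.5) = 158.25.
T_4 = (Δt/2)·[g(t_0) + 2g(t_1) + 2g(t_2) + 2g(t_3) + g(t_4)].
Sum = 291.62109375.

291.62109375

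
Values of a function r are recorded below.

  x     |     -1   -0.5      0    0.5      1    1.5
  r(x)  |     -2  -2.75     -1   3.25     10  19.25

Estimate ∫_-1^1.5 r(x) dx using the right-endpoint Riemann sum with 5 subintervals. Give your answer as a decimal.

14.375

Δx = 0.5.
Sum = 0.5·[(-2.75) + (-1) + 3.25 + 10 + 19.25] = 14.375.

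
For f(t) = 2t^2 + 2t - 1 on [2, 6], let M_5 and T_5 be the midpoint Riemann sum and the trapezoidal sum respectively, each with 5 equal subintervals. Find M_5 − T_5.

-1.28

M_5 = 166.24.
T_5 = 167.52.
M_5 − T_5 = -1.28.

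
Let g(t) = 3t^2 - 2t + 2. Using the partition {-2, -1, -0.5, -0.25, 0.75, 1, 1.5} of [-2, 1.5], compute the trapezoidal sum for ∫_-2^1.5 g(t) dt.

21.265625

Subinterval widths: 1, 0.5, 0.25, 1, 0.25, 0.5.
g(-2) = 18, g(-1) = 7, g(-0.5) = 3.75, g(-0.25) = 2.6875, g(0.75) = 2.1875, g(1) = 3, g(1.5) = 5.75.
On each subinterval the trapezoid contributes (Δt_i/2)·[g(t_{i-1}) + g(t_i)].
Sum = 21.265625.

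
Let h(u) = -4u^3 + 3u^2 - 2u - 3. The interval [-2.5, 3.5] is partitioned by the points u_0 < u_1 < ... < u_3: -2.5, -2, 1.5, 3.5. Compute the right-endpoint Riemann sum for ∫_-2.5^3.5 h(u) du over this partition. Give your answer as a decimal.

Subinterval widths: 0.5, 3.5, 2.
Right endpoints: -2, 1.5, 3.5.
h(-2) = 45, h(1.5) = -12.75, h(3.5) = -144.75.
Sum = Σ Δu_i · h(u_i).
Sum = -311.625.

-311.625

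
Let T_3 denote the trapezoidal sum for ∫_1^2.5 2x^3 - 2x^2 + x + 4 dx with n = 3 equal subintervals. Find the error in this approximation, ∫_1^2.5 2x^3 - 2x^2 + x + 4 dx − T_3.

-0.53125

Exact integral: ∫_1^2.5 f(x) dx = 17.90625.
T_3 = 18.4375.
Error = 17.90625 − 18.4375 = -0.53125.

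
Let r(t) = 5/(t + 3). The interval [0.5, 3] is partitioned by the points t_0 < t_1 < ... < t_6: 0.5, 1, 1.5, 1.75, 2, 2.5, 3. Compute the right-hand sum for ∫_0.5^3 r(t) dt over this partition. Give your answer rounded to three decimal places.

2.565

Subinterval widths: 0.5, 0.5, 0.25, 0.25, 0.5, 0.5.
Right endpoints: 1, 1.5, 1.75, 2, 2.5, 3.
r(1) = 1.25, r(1.5) = 10/9, r(1.75) = 20/19, r(2) = 1, r(2.5) = 10/11, r(3) = 5/6.
Sum = Σ Δt_i · r(t_i).
Sum ≈ 2.565.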